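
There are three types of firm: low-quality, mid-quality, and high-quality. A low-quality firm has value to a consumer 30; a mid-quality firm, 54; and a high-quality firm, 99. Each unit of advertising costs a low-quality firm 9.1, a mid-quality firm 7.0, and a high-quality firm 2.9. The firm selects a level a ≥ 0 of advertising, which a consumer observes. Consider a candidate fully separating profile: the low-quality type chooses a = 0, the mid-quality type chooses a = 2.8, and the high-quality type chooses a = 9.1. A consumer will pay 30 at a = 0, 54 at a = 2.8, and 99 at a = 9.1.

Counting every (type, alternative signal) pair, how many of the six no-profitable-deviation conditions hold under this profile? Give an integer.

5

High-quality (own payoff 99 − 2.9×9.1 = 72.61): to a=0 gives 30 → no gain ✓; to a=2.8 gives 54 − 2.9×2.8 = 45.88 → no gain ✓.
Low-quality (own payoff 30): to a=2.8 gives 54 − 9.1×2.8 = 28.52 → no gain ✓; to a=9.1 gives 99 − 9.1×9.1 = 16.19 → no gain ✓.
Mid-quality (own payoff 54 − 7.0×2.8 = 34.4): to a=0 gives 30 → no gain ✓; to a=9.1 gives 99 − 7.0×9.1 = 35.3 → profitable ✗.
5 of the 6 constraints hold; not an equilibrium.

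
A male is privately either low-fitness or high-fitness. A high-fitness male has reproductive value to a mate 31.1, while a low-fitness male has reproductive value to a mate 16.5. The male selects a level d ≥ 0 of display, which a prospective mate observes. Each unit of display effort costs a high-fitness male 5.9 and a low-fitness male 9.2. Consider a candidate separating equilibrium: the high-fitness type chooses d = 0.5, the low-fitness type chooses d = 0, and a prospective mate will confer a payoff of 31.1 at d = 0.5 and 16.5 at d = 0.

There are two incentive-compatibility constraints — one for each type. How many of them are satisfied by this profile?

1

High-fitness type: signal → 31.1 − 5.9 × 0.5 = 28.15; deviate to 0 → 16.5. IC holds (28.15 ≥ 16.5).
Low-fitness type: stay at 0 → 16.5; mimic → 31.1 − 9.2 × 0.5 = 26.5. IC fails (16.5 < 26.5).
1 of 2 constraints hold, so this profile is not an equilibrium.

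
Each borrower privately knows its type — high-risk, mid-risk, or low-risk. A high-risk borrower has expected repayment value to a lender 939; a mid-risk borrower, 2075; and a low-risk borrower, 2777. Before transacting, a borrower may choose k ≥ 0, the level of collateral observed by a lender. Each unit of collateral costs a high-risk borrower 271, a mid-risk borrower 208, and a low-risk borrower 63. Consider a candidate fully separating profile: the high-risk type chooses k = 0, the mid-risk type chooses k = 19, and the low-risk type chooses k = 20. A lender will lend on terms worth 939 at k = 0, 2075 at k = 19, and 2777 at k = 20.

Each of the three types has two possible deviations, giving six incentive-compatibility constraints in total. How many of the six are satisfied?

4

High-risk (own payoff 939): to k=19 gives 2075 − 271×19 = -3074 → no gain ✓; to k=20 gives 2777 − 271×20 = -2643 → no gain ✓.
Mid-risk (own payoff 2075 − 208×19 = -1877): to k=0 gives 939 → profitable ✗; to k=20 gives 2777 − 208×20 = -1383 → profitable ✗.
Low-risk (own payoff 2777 − 63×20 = 1517): to k=0 gives 939 → no gain ✓; to k=19 gives 2075 − 63×19 = 878 → no gain ✓.
4 of the 6 constraints hold; not an equilibrium.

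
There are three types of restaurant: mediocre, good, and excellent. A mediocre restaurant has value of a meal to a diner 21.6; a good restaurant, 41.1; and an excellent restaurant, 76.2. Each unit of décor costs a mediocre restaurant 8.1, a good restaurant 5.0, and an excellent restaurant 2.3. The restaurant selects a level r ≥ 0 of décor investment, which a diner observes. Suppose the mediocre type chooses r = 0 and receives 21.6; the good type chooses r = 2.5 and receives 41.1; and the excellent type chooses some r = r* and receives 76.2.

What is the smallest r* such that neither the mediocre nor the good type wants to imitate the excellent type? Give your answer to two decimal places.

Good type (on-path payoff 41.1 − 5.0×2.5 = 28.6) won't mimic when 28.6 ≥ 76.2 − 5.0·r*, i.e. r* ≥ 9.52.
Mediocre type (on-path payoff 21.6) won't mimic when 21.6 ≥ 76.2 − 8.1·r*, i.e. r* ≥ 6.74.
Both must hold, so r* = max(6.74, 9.52) = 9.52. The good type's constraint binds.

9.52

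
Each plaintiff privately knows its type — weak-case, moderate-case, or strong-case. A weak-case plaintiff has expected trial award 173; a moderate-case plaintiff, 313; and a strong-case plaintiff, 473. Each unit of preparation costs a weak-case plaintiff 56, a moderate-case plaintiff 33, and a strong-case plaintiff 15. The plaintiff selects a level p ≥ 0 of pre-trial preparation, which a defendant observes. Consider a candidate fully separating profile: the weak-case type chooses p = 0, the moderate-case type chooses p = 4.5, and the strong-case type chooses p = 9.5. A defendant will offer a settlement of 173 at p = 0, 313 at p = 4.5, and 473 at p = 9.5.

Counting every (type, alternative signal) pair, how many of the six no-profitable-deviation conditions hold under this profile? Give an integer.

Strong-case (own payoff 473 − 15×9.5 = 330.5): to p=0 gives 173 → no gain ✓; to p=4.5 gives 313 − 15×4.5 = 245.5 → no gain ✓.
Moderate-case (own payoff 313 − 33×4.5 = 164.5): to p=0 gives 173 → profitable ✗; to p=9.5 gives 473 − 33×9.5 = 159.5 → no gain ✓.
Weak-case (own payoff 173): to p=4.5 gives 313 − 56×4.5 = 61 → no gain ✓; to p=9.5 gives 473 − 56×9.5 = -59 → no gain ✓.
5 of the 6 constraints hold; not an equilibrium.

5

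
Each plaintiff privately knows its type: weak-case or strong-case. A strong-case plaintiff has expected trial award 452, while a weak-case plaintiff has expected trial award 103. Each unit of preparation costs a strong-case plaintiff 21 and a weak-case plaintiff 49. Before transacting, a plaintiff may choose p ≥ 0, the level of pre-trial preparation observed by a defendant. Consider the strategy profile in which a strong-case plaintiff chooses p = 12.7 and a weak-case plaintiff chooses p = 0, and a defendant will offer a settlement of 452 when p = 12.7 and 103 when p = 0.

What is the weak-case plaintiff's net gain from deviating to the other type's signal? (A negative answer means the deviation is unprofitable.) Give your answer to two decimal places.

Playing p = 0 the weak-case plaintiff receives 103.
Deviating to p = 12.7 brings payment 452 at cost 49 × 12.7 = 622.3, netting -170.3.
Gain from deviating: -170.3 − 103 = -273.30.
The gain is negative, so the weak-case type's incentive-compatibility constraint is satisfied.

-273.30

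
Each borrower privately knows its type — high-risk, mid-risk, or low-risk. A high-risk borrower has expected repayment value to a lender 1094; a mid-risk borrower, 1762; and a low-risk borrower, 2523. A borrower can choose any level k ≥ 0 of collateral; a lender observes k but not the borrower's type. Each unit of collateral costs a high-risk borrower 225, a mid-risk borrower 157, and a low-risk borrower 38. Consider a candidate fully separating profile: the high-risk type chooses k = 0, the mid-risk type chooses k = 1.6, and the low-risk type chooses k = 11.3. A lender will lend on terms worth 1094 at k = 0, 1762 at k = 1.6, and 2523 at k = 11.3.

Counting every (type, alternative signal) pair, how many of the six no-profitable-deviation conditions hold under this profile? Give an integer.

5

Low-risk (own payoff 2523 − 38×11.3 = 2093.6): to k=0 gives 1094 → no gain ✓; to k=1.6 gives 1762 − 38×1.6 = 1701.2 → no gain ✓.
Mid-risk (own payoff 1762 − 157×1.6 = 1510.8): to k=0 gives 1094 → no gain ✓; to k=11.3 gives 2523 − 157×11.3 = 748.9 → no gain ✓.
High-risk (own payoff 1094): to k=1.6 gives 1762 − 225×1.6 = 1402 → profitable ✗; to k=11.3 gives 2523 − 225×11.3 = -19.5 → no gain ✓.
5 of the 6 constraints hold; not an equilibrium.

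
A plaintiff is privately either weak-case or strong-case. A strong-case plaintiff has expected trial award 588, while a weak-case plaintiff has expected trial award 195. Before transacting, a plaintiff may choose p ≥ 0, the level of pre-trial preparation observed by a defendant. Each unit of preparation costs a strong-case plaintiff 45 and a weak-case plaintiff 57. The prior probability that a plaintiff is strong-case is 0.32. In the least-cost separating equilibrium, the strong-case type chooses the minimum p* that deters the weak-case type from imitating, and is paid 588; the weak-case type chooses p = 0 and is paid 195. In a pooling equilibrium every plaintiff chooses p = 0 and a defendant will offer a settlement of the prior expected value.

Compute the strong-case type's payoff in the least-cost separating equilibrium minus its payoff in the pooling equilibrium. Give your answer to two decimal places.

Least-cost separating signal: p* solves 195 = 588 − 57·p*, so p* = (588 − 195)/57 ≈ 6.8947.
Strong-case type's separating payoff: 588 − 45 × p* = 588 − 45 × (588 − 195)/57 = 588 − 17685/57 ≈ 277.7368.
Pooling payoff: 0.32 × 588 + 0.68 × 195 = 320.76.
Difference: 277.7368 − 320.76 = -43.0232, i.e. -43.02 to two decimal places.
The strong-case type would prefer the pooling outcome.

-43.02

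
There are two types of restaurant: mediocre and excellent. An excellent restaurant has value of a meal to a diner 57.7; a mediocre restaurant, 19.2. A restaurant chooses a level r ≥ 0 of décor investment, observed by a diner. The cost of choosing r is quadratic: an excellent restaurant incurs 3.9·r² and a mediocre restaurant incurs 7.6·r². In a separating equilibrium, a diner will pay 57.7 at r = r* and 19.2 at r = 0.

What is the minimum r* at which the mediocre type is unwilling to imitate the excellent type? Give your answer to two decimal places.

The mediocre type at r = 0 receives 19.2; imitating at r* yields 57.7 − 7.6·r*².
Indifference: 19.2 = 57.7 − 7.6·r*², so r*² = (57.7 − 19.2) / 7.6 ≈ 5.0658.
r* = √5.0658 ≈ 2.25.

2.25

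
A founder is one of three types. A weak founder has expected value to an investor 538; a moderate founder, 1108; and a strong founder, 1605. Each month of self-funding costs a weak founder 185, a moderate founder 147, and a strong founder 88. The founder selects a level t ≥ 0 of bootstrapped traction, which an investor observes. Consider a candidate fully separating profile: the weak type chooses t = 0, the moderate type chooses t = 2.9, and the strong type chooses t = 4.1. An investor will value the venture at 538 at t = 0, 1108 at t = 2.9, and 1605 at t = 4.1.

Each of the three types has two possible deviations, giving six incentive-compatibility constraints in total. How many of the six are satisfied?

3

Moderate (own payoff 1108 − 147×2.9 = 681.7): to t=0 gives 538 → no gain ✓; to t=4.1 gives 1605 − 147×4.1 = 1002.3 → profitable ✗.
Strong (own payoff 1605 − 88×4.1 = 1244.2): to t=0 gives 538 → no gain ✓; to t=2.9 gives 1108 − 88×2.9 = 852.8 → no gain ✓.
Weak (own payoff 538): to t=2.9 gives 1108 − 185×2.9 = 571.5 → profitable ✗; to t=4.1 gives 1605 − 185×4.1 = 846.5 → profitable ✗.
3 of the 6 constraints hold; not an equilibrium.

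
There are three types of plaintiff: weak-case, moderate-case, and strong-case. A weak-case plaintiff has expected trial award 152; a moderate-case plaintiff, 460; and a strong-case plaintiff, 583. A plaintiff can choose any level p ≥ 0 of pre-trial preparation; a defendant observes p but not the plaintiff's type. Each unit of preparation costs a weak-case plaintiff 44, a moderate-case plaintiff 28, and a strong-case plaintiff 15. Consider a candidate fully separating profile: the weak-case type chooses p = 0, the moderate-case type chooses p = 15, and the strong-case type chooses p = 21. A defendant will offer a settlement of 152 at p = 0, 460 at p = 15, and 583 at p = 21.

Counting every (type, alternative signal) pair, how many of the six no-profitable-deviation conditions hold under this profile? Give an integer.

Strong-case (own payoff 583 − 15×21 = 268): to p=0 gives 152 → no gain ✓; to p=15 gives 460 − 15×15 = 235 → no gain ✓.
Moderate-case (own payoff 460 − 28×15 = 40): to p=0 gives 152 → profitable ✗; to p=21 gives 583 − 28×21 = -5 → no gain ✓.
Weak-case (own payoff 152): to p=15 gives 460 − 44×15 = -200 → no gain ✓; to p=21 gives 583 − 44×21 = -341 → no gain ✓.
5 of the 6 constraints hold; not an equilibrium.

5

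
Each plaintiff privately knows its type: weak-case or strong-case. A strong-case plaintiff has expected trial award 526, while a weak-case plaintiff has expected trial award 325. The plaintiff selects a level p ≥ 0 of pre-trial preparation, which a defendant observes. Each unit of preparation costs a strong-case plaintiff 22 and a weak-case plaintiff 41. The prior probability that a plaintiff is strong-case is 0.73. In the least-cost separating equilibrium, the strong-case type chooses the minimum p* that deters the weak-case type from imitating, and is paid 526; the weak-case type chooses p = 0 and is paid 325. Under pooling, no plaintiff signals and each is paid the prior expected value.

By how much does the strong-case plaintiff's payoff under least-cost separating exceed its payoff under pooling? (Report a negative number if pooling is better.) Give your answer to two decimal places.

-53.58

Least-cost separating signal: p* solves 325 = 526 − 41·p*, so p* = (526 − 325)/41 ≈ 4.9024.
Strong-case type's separating payoff: 526 − 22 × p* = 526 − 22 × (526 − 325)/41 = 526 − 4422/41 ≈ 418.1463.
Pooling payoff: 0.73 × 526 + 0.27 × 325 = 471.73.
Difference: 418.1463 − 471.73 = -53.5837, i.e. -53.58 to two decimal places.
The strong-case type would prefer the pooling outcome.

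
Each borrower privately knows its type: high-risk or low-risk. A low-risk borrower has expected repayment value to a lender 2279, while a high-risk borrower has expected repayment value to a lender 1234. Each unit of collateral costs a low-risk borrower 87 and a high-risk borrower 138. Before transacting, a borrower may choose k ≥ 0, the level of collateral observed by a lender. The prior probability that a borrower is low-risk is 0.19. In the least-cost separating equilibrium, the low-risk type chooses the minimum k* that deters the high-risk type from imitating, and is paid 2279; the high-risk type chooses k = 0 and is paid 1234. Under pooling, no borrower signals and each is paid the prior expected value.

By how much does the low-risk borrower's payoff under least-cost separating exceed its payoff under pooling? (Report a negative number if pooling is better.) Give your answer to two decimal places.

Least-cost separating signal: k* solves 1234 = 2279 − 138·k*, so k* = (2279 − 1234)/138 ≈ 7.5725.
Low-risk type's separating payoff: 2279 − 87 × k* = 2279 − 87 × (2279 − 1234)/138 = 2279 − 90915/138 ≈ 1620.1957.
Pooling payoff: 0.19 × 2279 + 0.81 × 1234 = 1432.55.
Difference: 1620.1957 − 1432.55 = 187.6457, i.e. 187.65 to two decimal places.
The low-risk type prefers to separate.

187.65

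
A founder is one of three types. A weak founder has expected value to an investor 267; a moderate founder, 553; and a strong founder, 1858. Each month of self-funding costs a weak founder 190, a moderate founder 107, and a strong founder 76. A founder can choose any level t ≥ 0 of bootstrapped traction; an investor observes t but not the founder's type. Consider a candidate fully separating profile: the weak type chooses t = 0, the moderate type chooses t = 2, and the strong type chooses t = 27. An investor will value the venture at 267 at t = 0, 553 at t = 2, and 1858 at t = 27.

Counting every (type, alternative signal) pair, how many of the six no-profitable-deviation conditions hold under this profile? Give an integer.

Moderate (own payoff 553 − 107×2 = 339): to t=0 gives 267 → no gain ✓; to t=27 gives 1858 − 107×27 = -1031 → no gain ✓.
Weak (own payoff 267): to t=2 gives 553 − 190×2 = 173 → no gain ✓; to t=27 gives 1858 − 190×27 = -3272 → no gain ✓.
Strong (own payoff 1858 − 76×27 = -194): to t=0 gives 267 → profitable ✗; to t=2 gives 553 − 76×2 = 401 → profitable ✗.
4 of the 6 constraints hold; not an equilibrium.

4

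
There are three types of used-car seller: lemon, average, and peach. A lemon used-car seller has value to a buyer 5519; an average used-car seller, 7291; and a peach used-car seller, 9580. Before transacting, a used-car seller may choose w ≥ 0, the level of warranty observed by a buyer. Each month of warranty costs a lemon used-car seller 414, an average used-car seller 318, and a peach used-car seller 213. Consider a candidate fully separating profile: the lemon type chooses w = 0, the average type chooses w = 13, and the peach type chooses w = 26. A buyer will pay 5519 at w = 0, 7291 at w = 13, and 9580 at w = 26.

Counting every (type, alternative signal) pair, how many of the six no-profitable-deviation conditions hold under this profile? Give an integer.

3

Peach (own payoff 9580 − 213×26 = 4042): to w=0 gives 5519 → profitable ✗; to w=13 gives 7291 − 213×13 = 4522 → profitable ✗.
Lemon (own payoff 5519): to w=13 gives 7291 − 414×13 = 1909 → no gain ✓; to w=26 gives 9580 − 414×26 = -1184 → no gain ✓.
Average (own payoff 7291 − 318×13 = 3157): to w=0 gives 5519 → profitable ✗; to w=26 gives 9580 − 318×26 = 1312 → no gain ✓.
3 of the 6 constraints hold; not an equilibrium.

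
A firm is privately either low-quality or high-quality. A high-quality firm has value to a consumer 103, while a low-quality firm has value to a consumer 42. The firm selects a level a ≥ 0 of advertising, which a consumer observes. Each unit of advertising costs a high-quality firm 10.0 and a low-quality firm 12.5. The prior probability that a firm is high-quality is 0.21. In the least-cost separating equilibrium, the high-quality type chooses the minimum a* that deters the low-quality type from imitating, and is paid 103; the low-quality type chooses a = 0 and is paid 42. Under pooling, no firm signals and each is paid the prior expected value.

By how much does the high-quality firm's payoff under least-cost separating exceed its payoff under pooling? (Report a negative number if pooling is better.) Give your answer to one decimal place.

Least-cost separating signal: a* solves 42 = 103 − 12.5·a*, so a* = (103 − 42)/12.5 = 4.88.
High-quality type's separating payoff: 103 − 10.0 × a* = 103 − 10.0 × (103 − 42)/12.5 = 103 − 610/12.5 = 54.2.
Pooling payoff: 0.21 × 103 + 0.79 × 42 = 54.81.
Difference: 54.2 − 54.81 = -0.61, i.e. -0.6 to one decimal place.
The high-quality type would prefer the pooling outcome.

-0.6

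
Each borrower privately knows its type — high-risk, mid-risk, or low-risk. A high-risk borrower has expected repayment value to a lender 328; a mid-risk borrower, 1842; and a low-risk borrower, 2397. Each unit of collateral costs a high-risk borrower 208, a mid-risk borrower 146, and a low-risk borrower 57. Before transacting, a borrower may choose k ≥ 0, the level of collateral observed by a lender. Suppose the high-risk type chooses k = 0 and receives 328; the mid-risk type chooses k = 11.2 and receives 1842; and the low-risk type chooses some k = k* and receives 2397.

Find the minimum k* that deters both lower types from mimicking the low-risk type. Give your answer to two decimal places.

High-risk type (on-path payoff 328) won't mimic when 328 ≥ 2397 − 208·k*, i.e. k* ≥ 9.95.
Mid-risk type (on-path payoff 1842 − 146×11.2 = 206.8) won't mimic when 206.8 ≥ 2397 − 146·k*, i.e. k* ≥ 15.00.
Both must hold, so k* = max(9.95, 15.00) = 15.00. The mid-risk type's constraint binds.

15.00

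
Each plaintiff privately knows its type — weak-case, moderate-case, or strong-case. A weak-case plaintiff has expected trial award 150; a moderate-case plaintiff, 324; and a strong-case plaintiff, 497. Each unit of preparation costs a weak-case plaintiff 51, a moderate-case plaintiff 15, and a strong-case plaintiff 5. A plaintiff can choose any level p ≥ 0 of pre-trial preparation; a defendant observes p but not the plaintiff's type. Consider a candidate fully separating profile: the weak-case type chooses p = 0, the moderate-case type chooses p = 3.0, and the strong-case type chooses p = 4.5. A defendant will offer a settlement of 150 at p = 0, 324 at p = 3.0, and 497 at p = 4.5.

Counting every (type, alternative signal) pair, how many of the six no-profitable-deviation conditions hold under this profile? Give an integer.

Strong-case (own payoff 497 − 5×4.5 = 474.5): to p=0 gives 150 → no gain ✓; to p=3.0 gives 324 − 5×3.0 = 309 → no gain ✓.
Moderate-case (own payoff 324 − 15×3.0 = 279): to p=0 gives 150 → no gain ✓; to p=4.5 gives 497 − 15×4.5 = 429.5 → profitable ✗.
Weak-case (own payoff 150): to p=3.0 gives 324 − 51×3.0 = 171 → profitable ✗; to p=4.5 gives 497 − 51×4.5 = 267.5 → profitable ✗.
3 of the 6 constraints hold; not an equilibrium.

3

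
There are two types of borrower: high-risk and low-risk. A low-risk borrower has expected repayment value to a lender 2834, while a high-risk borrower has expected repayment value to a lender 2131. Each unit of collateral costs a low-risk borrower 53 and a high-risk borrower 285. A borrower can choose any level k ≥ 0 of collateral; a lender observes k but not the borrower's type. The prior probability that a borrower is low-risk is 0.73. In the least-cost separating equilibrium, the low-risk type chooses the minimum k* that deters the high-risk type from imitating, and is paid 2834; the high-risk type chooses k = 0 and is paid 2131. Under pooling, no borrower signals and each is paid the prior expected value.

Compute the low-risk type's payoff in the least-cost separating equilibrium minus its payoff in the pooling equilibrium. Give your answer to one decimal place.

Least-cost separating signal: k* solves 2131 = 2834 − 285·k*, so k* = (2834 − 2131)/285 ≈ 2.4667.
Low-risk type's separating payoff: 2834 − 53 × k* = 2834 − 53 × (2834 − 2131)/285 = 2834 − 37259/285 ≈ 2703.267.
Pooling payoff: 0.73 × 2834 + 0.27 × 2131 = 2644.19.
Difference: 2703.267 − 2644.19 = 59.077, i.e. 59.1 to one decimal place.
The low-risk type prefers to separate.

59.1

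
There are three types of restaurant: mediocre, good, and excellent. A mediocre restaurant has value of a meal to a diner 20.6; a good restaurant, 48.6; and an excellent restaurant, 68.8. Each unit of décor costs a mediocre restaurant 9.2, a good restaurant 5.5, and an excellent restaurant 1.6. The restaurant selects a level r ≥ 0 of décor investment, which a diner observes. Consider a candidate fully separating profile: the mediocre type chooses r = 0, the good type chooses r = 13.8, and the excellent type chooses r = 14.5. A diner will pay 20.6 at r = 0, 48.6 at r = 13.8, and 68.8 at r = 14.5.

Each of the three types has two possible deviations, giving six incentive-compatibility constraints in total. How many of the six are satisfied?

Excellent (own payoff 68.8 − 1.6×14.5 = 45.6): to r=0 gives 20.6 → no gain ✓; to r=13.8 gives 48.6 − 1.6×13.8 = 26.52 → no gain ✓.
Good (own payoff 48.6 − 5.5×13.8 = -27.3): to r=0 gives 20.6 → profitable ✗; to r=14.5 gives 68.8 − 5.5×14.5 = -10.95 → profitable ✗.
Mediocre (own payoff 20.6): to r=13.8 gives 48.6 − 9.2×13.8 = -78.36 → no gain ✓; to r=14.5 gives 68.8 − 9.2×14.5 = -64.6 → no gain ✓.
4 of the 6 constraints hold; not an equilibrium.

4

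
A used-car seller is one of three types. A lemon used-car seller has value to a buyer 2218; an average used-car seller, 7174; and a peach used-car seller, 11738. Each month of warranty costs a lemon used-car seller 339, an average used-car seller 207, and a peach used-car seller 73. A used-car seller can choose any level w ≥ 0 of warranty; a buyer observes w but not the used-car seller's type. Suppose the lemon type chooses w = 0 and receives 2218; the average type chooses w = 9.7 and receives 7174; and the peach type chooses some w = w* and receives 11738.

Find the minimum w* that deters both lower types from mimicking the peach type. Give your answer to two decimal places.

31.75

Average type (on-path payoff 7174 − 207×9.7 = 5166.1) won't mimic when 5166.1 ≥ 11738 − 207·w*, i.e. w* ≥ 31.75.
Lemon type (on-path payoff 2218) won't mimic when 2218 ≥ 11738 − 339·w*, i.e. w* ≥ 28.08.
Both must hold, so w* = max(28.08, 31.75) = 31.75. The average type's constraint binds.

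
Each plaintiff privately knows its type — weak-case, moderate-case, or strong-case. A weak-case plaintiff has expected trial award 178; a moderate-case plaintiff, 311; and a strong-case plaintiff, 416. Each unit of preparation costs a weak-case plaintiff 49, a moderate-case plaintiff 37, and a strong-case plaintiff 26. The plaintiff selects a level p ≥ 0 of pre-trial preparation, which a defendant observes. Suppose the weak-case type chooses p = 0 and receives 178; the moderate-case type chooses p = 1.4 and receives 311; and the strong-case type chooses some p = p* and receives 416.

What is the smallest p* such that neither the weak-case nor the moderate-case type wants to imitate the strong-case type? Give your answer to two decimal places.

4.86

Moderate-case type (on-path payoff 311 − 37×1.4 = 259.2) won't mimic when 259.2 ≥ 416 − 37·p*, i.e. p* ≥ 4.24.
Weak-case type (on-path payoff 178) won't mimic when 178 ≥ 416 − 49·p*, i.e. p* ≥ 4.86.
Both must hold, so p* = max(4.86, 4.24) = 4.86. The weak-case type's constraint binds.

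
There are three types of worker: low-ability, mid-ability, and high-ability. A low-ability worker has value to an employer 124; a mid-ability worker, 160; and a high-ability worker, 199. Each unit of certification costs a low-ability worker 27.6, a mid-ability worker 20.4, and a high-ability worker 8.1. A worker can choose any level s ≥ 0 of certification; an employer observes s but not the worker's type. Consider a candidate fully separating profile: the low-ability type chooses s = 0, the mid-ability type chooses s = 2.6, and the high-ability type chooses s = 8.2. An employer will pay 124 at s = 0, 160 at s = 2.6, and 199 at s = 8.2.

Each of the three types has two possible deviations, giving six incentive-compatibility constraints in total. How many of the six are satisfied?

4

Mid-ability (own payoff 160 − 20.4×2.6 = 106.96): to s=0 gives 124 → profitable ✗; to s=8.2 gives 199 − 20.4×8.2 = 31.72 → no gain ✓.
High-ability (own payoff 199 − 8.1×8.2 = 132.58): to s=0 gives 124 → no gain ✓; to s=2.6 gives 160 − 8.1×2.6 = 138.94 → profitable ✗.
Low-ability (own payoff 124): to s=2.6 gives 160 − 27.6×2.6 = 88.24 → no gain ✓; to s=8.2 gives 199 − 27.6×8.2 = -27.32 → no gain ✓.
4 of the 6 constraints hold; not an equilibrium.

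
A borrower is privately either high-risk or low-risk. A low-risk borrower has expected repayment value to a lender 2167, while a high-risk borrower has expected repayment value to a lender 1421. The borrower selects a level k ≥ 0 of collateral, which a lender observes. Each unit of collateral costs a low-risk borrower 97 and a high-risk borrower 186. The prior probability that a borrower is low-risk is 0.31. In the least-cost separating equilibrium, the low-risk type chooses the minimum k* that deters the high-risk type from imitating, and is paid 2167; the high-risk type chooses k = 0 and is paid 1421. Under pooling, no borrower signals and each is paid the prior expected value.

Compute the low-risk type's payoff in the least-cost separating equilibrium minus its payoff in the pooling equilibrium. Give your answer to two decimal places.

125.70

Least-cost separating signal: k* solves 1421 = 2167 − 186·k*, so k* = (2167 − 1421)/186 ≈ 4.0108.
Low-risk type's separating payoff: 2167 − 97 × k* = 2167 − 97 × (2167 − 1421)/186 = 2167 − 72362/186 ≈ 1777.9570.
Pooling payoff: 0.31 × 2167 + 0.69 × 1421 = 1652.26.
Difference: 1777.9570 − 1652.26 = 125.697, i.e. 125.70 to two decimal places.
The low-risk type prefers to separate.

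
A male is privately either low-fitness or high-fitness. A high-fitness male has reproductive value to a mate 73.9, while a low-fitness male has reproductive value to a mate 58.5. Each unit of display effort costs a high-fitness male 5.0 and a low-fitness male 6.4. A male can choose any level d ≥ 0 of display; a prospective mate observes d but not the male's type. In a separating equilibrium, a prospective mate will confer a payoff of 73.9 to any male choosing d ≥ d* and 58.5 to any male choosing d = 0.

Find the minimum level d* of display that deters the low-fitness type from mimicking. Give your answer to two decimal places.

A low-fitness male choosing d = 0 receives 58.5.
Imitating at d* instead would pay 73.9 at cost 6.4·d*, netting 73.9 − 6.4·d*.
Indifference: 58.5 = 73.9 − 6.4·d*, so d* = (73.9 − 58.5) / 6.4 ≈ 2.41.
At d* the low-fitness type's incentive constraint just binds; the high-fitness type strictly prefers d* since its per-unit cost is lower.

2.41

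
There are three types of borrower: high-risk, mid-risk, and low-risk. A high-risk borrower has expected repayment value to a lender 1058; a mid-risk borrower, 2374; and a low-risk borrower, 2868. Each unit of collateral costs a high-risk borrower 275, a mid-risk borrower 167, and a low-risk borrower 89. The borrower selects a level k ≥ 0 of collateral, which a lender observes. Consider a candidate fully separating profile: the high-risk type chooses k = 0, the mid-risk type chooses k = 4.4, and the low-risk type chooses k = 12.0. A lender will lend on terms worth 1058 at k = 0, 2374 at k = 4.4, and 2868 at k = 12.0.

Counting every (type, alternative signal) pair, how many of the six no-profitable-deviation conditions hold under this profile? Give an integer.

Mid-risk (own payoff 2374 − 167×4.4 = 1639.2): to k=0 gives 1058 → no gain ✓; to k=12.0 gives 2868 − 167×12.0 = 864 → no gain ✓.
Low-risk (own payoff 2868 − 89×12.0 = 1800): to k=0 gives 1058 → no gain ✓; to k=4.4 gives 2374 − 89×4.4 = 1982.4 → profitable ✗.
High-risk (own payoff 1058): to k=4.4 gives 2374 − 275×4.4 = 1164 → profitable ✗; to k=12.0 gives 2868 − 275×12.0 = -432 → no gain ✓.
4 of the 6 constraints hold; not an equilibrium.

4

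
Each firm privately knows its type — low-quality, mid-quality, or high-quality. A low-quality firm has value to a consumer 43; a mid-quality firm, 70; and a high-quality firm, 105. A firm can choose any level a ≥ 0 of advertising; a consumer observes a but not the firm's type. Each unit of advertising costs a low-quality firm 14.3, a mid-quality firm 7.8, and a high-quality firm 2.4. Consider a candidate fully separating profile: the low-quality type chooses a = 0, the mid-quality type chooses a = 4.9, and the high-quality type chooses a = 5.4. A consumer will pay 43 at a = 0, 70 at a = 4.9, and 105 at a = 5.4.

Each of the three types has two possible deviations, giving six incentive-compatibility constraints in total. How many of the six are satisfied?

4

Low-quality (own payoff 43): to a=4.9 gives 70 − 14.3×4.9 = -0.07 → no gain ✓; to a=5.4 gives 105 − 14.3×5.4 = 27.78 → no gain ✓.
Mid-quality (own payoff 70 − 7.8×4.9 = 31.78): to a=0 gives 43 → profitable ✗; to a=5.4 gives 105 − 7.8×5.4 = 62.88 → profitable ✗.
High-quality (own payoff 105 − 2.4×5.4 = 92.04): to a=0 gives 43 → no gain ✓; to a=4.9 gives 70 − 2.4×4.9 = 58.24 → no gain ✓.
4 of the 6 constraints hold; not an equilibrium.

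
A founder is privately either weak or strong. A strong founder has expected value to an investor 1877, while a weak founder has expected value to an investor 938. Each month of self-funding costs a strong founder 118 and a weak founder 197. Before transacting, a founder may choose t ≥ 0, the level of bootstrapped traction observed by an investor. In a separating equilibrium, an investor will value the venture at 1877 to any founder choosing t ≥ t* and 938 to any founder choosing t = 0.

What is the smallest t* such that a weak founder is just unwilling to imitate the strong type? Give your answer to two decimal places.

A weak founder choosing t = 0 receives 938.
Imitating at t* instead would pay 1877 at cost 197·t*, netting 1877 − 197·t*.
Indifference: 938 = 1877 − 197·t*, so t* = (1877 − 938) / 197 ≈ 4.77.
This is the weak type's binding incentive-compatibility constraint; any t ≥ 4.77 sustains separation on that side.

4.77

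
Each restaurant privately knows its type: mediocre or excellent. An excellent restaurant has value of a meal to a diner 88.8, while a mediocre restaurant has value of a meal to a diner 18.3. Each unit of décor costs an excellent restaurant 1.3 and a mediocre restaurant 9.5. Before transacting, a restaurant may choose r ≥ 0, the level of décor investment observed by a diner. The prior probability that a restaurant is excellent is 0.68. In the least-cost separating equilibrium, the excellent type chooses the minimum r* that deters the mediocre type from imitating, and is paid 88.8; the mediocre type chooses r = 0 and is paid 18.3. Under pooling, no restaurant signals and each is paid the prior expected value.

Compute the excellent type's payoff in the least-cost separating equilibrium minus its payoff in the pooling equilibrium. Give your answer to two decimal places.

12.91

Least-cost separating signal: r* solves 18.3 = 88.8 − 9.5·r*, so r* = (88.8 − 18.3)/9.5 ≈ 7.4211.
Excellent type's separating payoff: 88.8 − 1.3 × r* = 88.8 − 1.3 × (88.8 − 18.3)/9.5 = 88.8 − 91.65/9.5 ≈ 79.1526.
Pooling payoff: 0.68 × 88.8 + 0.32 × 18.3 = 66.24.
Difference: 79.1526 − 66.24 = 12.9126, i.e. 12.91 to two decimal places.
The excellent type prefers to separate.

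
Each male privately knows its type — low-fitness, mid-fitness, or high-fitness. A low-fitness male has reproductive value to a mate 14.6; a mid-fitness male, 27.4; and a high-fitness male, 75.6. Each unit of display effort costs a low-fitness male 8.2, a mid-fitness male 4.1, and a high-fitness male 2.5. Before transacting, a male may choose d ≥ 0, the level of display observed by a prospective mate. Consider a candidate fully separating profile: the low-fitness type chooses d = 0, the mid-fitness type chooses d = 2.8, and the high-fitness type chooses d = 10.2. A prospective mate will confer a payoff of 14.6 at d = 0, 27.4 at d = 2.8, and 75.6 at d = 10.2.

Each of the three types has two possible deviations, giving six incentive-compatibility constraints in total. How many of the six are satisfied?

5

Low-fitness (own payoff 14.6): to d=2.8 gives 27.4 − 8.2×2.8 = 4.44 → no gain ✓; to d=10.2 gives 75.6 − 8.2×10.2 = -8.04 → no gain ✓.
High-fitness (own payoff 75.6 − 2.5×10.2 = 50.1): to d=0 gives 14.6 → no gain ✓; to d=2.8 gives 27.4 − 2.5×2.8 = 20.4 → no gain ✓.
Mid-fitness (own payoff 27.4 − 4.1×2.8 = 15.92): to d=0 gives 14.6 → no gain ✓; to d=10.2 gives 75.6 − 4.1×10.2 = 33.78 → profitable ✗.
5 of the 6 constraints hold; not an equilibrium.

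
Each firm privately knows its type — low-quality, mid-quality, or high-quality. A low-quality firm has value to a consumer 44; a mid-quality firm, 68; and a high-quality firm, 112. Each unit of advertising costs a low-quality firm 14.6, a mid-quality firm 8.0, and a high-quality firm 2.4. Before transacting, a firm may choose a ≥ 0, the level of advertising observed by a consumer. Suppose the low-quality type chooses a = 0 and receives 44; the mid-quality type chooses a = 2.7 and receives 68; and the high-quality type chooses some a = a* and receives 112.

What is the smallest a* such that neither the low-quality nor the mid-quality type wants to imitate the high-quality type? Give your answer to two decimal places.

Low-quality type (on-path payoff 44) won't mimic when 44 ≥ 112 − 14.6·a*, i.e. a* ≥ 4.66.
Mid-quality type (on-path payoff 68 − 8.0×2.7 = 46.4) won't mimic when 46.4 ≥ 112 − 8.0·a*, i.e. a* ≥ 8.20.
Both must hold, so a* = max(4.66, 8.20) = 8.20. The mid-quality type's constraint binds.

8.20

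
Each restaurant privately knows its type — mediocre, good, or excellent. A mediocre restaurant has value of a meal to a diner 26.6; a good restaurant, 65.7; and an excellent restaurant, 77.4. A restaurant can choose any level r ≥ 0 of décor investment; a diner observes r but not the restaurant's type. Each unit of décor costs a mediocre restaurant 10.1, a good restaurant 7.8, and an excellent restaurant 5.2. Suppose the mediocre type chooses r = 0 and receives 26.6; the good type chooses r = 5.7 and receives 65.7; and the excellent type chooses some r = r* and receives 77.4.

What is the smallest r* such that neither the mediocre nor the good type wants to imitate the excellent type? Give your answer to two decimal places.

7.20

Mediocre type (on-path payoff 26.6) won't mimic when 26.6 ≥ 77.4 − 10.1·r*, i.e. r* ≥ 5.03.
Good type (on-path payoff 65.7 − 7.8×5.7 = 21.24) won't mimic when 21.24 ≥ 77.4 − 7.8·r*, i.e. r* ≥ 7.20.
Both must hold, so r* = max(5.03, 7.20) = 7.20. The good type's constraint binds.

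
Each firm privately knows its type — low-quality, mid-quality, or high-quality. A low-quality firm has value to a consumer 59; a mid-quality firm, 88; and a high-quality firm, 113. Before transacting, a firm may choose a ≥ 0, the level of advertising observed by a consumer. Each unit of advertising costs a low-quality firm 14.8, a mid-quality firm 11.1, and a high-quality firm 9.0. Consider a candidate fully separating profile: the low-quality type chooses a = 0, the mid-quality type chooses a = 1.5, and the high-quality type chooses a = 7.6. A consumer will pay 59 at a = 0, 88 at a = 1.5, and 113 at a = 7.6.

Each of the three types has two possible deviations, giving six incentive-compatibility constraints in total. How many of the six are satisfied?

High-quality (own payoff 113 − 9.0×7.6 = 44.6): to a=0 gives 59 → profitable ✗; to a=1.5 gives 88 − 9.0×1.5 = 74.5 → profitable ✗.
Low-quality (own payoff 59): to a=1.5 gives 88 − 14.8×1.5 = 65.8 → profitable ✗; to a=7.6 gives 113 − 14.8×7.6 = 0.52 → no gain ✓.
Mid-quality (own payoff 88 − 11.1×1.5 = 71.35): to a=0 gives 59 → no gain ✓; to a=7.6 gives 113 − 11.1×7.6 = 28.64 → no gain ✓.
3 of the 6 constraints hold; not an equilibrium.

3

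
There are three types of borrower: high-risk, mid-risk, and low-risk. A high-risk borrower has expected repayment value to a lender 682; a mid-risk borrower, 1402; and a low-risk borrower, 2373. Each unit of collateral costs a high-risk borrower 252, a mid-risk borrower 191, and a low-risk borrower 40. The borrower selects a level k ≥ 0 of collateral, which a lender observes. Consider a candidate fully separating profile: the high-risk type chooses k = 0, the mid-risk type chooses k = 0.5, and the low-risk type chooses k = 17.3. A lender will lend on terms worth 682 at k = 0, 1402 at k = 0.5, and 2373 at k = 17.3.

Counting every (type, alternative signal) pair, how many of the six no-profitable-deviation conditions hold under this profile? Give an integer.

Mid-risk (own payoff 1402 − 191×0.5 = 1306.5): to k=0 gives 682 → no gain ✓; to k=17.3 gives 2373 − 191×17.3 = -931.3 → no gain ✓.
Low-risk (own payoff 2373 − 40×17.3 = 1681): to k=0 gives 682 → no gain ✓; to k=0.5 gives 1402 − 40×0.5 = 1382 → no gain ✓.
High-risk (own payoff 682): to k=0.5 gives 1402 − 252×0.5 = 1276 → profitable ✗; to k=17.3 gives 2373 − 252×17.3 = -1986.6 → no gain ✓.
5 of the 6 constraints hold; not an equilibrium.

5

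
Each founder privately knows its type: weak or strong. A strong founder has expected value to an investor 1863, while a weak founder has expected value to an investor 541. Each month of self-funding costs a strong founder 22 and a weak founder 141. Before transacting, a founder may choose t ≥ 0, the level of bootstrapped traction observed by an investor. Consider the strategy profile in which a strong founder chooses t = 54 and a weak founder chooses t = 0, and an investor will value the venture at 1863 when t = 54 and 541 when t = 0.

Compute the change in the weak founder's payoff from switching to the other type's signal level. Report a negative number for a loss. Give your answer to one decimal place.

Playing t = 0 the weak founder receives 541.
Deviating to t = 54 brings payment 1863 at cost 141 × 54 = 7614, netting -5751.
Gain from deviating: -5751 − 541 = -6292.0.
The gain is negative, so the weak type's incentive-compatibility constraint is satisfied.

-6292.0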